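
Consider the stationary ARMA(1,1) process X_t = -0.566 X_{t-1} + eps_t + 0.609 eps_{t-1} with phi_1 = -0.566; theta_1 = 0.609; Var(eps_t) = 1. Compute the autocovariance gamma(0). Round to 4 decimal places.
\gamma(0) = 1.0027

Multiply the model equation by X_{t-k} and take expectations. With theta_0 = psi_0 = 1 and psi_j the MA(infinity) weights, this gives
  gamma(k) - sum_i phi_i gamma(k-i) = c_k,
  c_k = sigma^2 * sum_{j=k..q} theta_j psi_{j-k}   (c_k = 0 for k > q),
using gamma(-m) = gamma(m).
psi-weights needed (psi_j = theta_j + sum_i phi_i psi_{j-i}):
  psi_1 = theta_1 + phi_1 = 0.609 + (-0.566) = 0.043
Right-hand sides:
  c_0 = sigma^2 (1 + theta_1 psi_1) = 1 * (1 + (0.609)(0.043)) = 1 * 1.026187 = 1.026187
  c_1 = sigma^2 theta_1 = 1 * (0.609) = 0.609
  c_2 = 0
Equations for k = 0 and k = 1 (AR order 1):
  gamma(0) = phi_1 gamma(1) + c_0
  gamma(1) = phi_1 gamma(0) + c_1
Substituting the second into the first: gamma(0) (1 - phi_1^2) = c_0 + phi_1 c_1, so
  gamma(0) = (c_0 + phi_1 c_1) / (1 - phi_1^2) = (1.026187 + (-0.566)(0.609)) / (1 - (-0.566)^2) = 0.681493 / 0.679644 = 1.002721.
Therefore gamma(0) = 1.0027 (to 4 decimal places).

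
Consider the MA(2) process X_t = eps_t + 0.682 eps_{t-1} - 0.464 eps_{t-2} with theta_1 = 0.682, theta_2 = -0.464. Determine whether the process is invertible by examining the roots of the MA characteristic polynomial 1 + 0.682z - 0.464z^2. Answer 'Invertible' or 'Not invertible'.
\text{Not invertible}

The MA(q) characteristic polynomial is P(z) = 1 + 0.682z - 0.464z^2.
Invertibility requires all roots to lie outside the unit circle, i.e. |z| > 1 for every root.
Set 1 + (0.682) z + (-0.464) z^2 = 0, i.e. a z^2 + b z + c = 0 with a = -0.464, b = 0.682, c = 1.
Discriminant D = b^2 - 4ac = (0.682)^2 - 4*(-0.464)*1 = 0.465124 - (-1.856) = 2.321124.
D >= 0, so the roots are real: z = (-b +/- sqrt(D)) / (2a) = (-0.682 +/- 1.523524) / (-0.928).
  z_1 = (-0.682 + 1.523524) / (-0.928) = -0.9068,   |z_1| = 0.9068.
  z_2 = (-0.682 - 1.523524) / (-0.928) = 2.3766,   |z_2| = 2.3766.
Moduli of all roots: 0.9068, 2.3766.
All moduli strictly greater than 1? No.
Verdict: Not invertible.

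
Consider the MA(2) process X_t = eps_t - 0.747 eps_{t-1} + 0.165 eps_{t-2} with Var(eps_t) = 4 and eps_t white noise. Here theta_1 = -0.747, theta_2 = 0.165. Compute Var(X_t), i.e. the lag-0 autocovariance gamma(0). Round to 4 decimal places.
\gamma(0) = 6.3409

For an MA(q) process X_t = eps_t + sum_i theta_i eps_{t-i} with
Var(eps_t) = sigma^2, the variance is
  gamma(0) = sigma^2 * (1 + sum_i theta_i^2).
  sum_i theta_i^2 = (-0.747)^2 + (0.165)^2 = 0.558009 + 0.027225 = 0.585234.
  gamma(0) = 4 * (1 + 0.585234) = 4 * 1.585234 = 6.340936, which rounds to 6.3409.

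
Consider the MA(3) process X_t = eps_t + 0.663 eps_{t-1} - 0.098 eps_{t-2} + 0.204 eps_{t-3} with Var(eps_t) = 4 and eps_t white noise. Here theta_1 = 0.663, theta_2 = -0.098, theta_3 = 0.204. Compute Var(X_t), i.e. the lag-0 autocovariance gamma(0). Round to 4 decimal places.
\gamma(0) = 5.9632

For an MA(q) process X_t = eps_t + sum_i theta_i eps_{t-i} with
Var(eps_t) = sigma^2, the variance is
  gamma(0) = sigma^2 * (1 + sum_i theta_i^2).
  sum_i theta_i^2 = (0.663)^2 + (-0.098)^2 + (0.204)^2 = 0.439569 + 0.009604 + 0.041616 = 0.490789.
  gamma(0) = 4 * (1 + 0.490789) = 4 * 1.490789 = 5.963156, which rounds to 5.9632.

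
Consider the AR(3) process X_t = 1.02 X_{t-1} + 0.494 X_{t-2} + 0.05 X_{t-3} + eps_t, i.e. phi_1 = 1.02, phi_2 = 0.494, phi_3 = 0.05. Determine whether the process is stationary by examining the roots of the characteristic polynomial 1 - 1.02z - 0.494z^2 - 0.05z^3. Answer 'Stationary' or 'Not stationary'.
\text{Not stationary}

The AR(p) characteristic polynomial is P(z) = 1 - 1.02z - 0.494z^2 - 0.05z^3.
Stationarity requires all roots to lie outside the unit circle, i.e. |z| > 1 for every root.
Degree 3: look for a simple real root z0 first, then factor out (1 - z/z0) and solve the remaining quadratic.
Testing z0 = -5: P(-5) = 1 + (-1.02)(-5) + (-0.494)(-5)^2 + (-0.05)(-5)^3
  = 1 + (5.1) + (-12.35) + (6.25) = 0.  So z_0 = -5 is a root, |z_0| = 5.
Divide out the factor (1 + 0.2 z) = (1 - z/z0) (since 1/z0 = -0.2):
  P(z) = (1 + 0.2 z)(1 + (-1.22) z + (-0.25) z^2)
  [check: z-coef -1.22 - (-0.2) = -1.02; z^2-coef -0.25 - (-0.2)(-1.22) = -0.494; z^3-coef -(-0.2)(-0.25) = -0.05.]
Remaining roots from the quadratic factor 1 + (-1.22) z + (-0.25) z^2:
  Set 1 + (-1.22) z + (-0.25) z^2 = 0, i.e. a z^2 + b z + c = 0 with a = -0.25, b = -1.22, c = 1.
  Discriminant D = b^2 - 4ac = (-1.22)^2 - 4*(-0.25)*1 = 1.4884 - (-1) = 2.4884.
  D >= 0, so the roots are real: z = (-b +/- sqrt(D)) / (2a) = (1.22 +/- 1.577466) / (-0.5).
    z_1 = (1.22 + 1.577466) / (-0.5) = -5.5949,   |z_1| = 5.5949.
    z_2 = (1.22 - 1.577466) / (-0.5) = 0.7149,   |z_2| = 0.7149.
Moduli of all roots: 5.0000, 5.5949, 0.7149.
All moduli strictly greater than 1? No.
Verdict: Not stationary.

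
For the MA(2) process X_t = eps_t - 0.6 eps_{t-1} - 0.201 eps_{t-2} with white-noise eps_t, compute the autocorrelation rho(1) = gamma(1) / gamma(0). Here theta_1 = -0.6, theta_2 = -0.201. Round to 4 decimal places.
\rho(1) = -0.3423

For an MA(q) process with theta_0 = 1, the autocovariance is
  gamma(k) = sigma^2 * sum_{i=0..q-k} theta_i * theta_{i+k},
and rho(k) = gamma(k) / gamma(0). Sigma^2 cancels.
  numerator   = (1)*(-0.6) + (-0.6)*(-0.201) = -0.4794.
  denominator = (1)^2 + (-0.6)^2 + (-0.201)^2 = 1.400401.
  rho(1) = -0.4794 / 1.400401 = -0.3423.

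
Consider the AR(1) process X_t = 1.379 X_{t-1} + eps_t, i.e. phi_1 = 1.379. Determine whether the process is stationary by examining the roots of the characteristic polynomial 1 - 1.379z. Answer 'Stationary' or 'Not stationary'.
\text{Not stationary}

The AR(p) characteristic polynomial is P(z) = 1 - 1.379z.
Stationarity requires all roots to lie outside the unit circle, i.e. |z| > 1 for every root.
This is linear in z: 1 + (-1.379) z = 0  =>  z = -1/(-1.379) = 0.725163,  |z| = 0.725163.
Moduli of all roots: 0.7252.
All moduli strictly greater than 1? No.
Verdict: Not stationary.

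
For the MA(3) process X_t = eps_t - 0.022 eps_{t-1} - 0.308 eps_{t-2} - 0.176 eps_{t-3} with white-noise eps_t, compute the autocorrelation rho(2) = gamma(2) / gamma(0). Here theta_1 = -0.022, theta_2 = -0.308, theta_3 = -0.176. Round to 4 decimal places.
\rho(2) = -0.2700

For an MA(q) process with theta_0 = 1, the autocovariance is
  gamma(k) = sigma^2 * sum_{i=0..q-k} theta_i * theta_{i+k},
and rho(k) = gamma(k) / gamma(0). Sigma^2 cancels.
  numerator   = (1)*(-0.308) + (-0.022)*(-0.176) = -0.304128.
  denominator = (1)^2 + (-0.022)^2 + (-0.308)^2 + (-0.176)^2 = 1.126324.
  rho(2) = -0.304128 / 1.126324 = -0.2700.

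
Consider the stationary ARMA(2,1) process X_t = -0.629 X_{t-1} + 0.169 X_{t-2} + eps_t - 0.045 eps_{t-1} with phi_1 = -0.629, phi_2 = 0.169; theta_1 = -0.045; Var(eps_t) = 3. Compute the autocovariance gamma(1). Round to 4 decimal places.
\gamma(1) = -6.0197

Multiply the model equation by X_{t-k} and take expectations. With theta_0 = psi_0 = 1 and psi_j the MA(infinity) weights, this gives
  gamma(k) - sum_i phi_i gamma(k-i) = c_k,
  c_k = sigma^2 * sum_{j=k..q} theta_j psi_{j-k}   (c_k = 0 for k > q),
using gamma(-m) = gamma(m).
psi-weights needed (psi_j = theta_j + sum_i phi_i psi_{j-i}):
  psi_1 = theta_1 + phi_1 = -0.045 + (-0.629) = -0.674
Right-hand sides:
  c_0 = sigma^2 (1 + theta_1 psi_1) = 3 * (1 + (-0.045)(-0.674)) = 3 * 1.03033 = 3.09099
  c_1 = sigma^2 theta_1 = 3 * (-0.045) = -0.135
  c_2 = 0
Equations for k = 0, 1, 2 (AR order 2, c_2 = 0):
  (E0) gamma(0) = phi_1 gamma(1) + phi_2 gamma(2) + c_0
  (E1) gamma(1) = phi_1 gamma(0) + phi_2 gamma(1) + c_1
  (E2) gamma(2) = phi_1 gamma(1) + phi_2 gamma(0)
From (E1): gamma(1) = A gamma(0) + B with
  A = phi_1 / (1 - phi_2) = -0.629 / 0.831 = -0.756919,   B = c_1 / (1 - phi_2) = -0.135 / 0.831 = -0.162455.
Insert (E2) into (E0): gamma(0) (1 - phi_2^2) = phi_1 (1 + phi_2) gamma(1) + c_0.
  phi_1 (1 + phi_2) = (-0.629)(1.169) = -0.735301,   1 - phi_2^2 = 0.971439.
Replace gamma(1) by A gamma(0) + B and collect gamma(0):
  gamma(0) [0.971439 - (-0.735301)(-0.756919)] = (-0.735301)(-0.162455) + 3.09099
  gamma(0) * 0.414875 = 3.210443
  gamma(0) = 3.210443 / 0.414875 = 7.738331.
  gamma(1) = A gamma(0) + B = (-0.756919)(7.738331) + (-0.162455) = -6.019747.
Therefore gamma(1) = -6.0197 (to 4 decimal places).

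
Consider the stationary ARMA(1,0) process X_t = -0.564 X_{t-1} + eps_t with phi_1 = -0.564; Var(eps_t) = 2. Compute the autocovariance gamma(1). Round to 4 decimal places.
\gamma(1) = -1.6542

Multiply the model equation by X_{t-k} and take expectations. With theta_0 = psi_0 = 1 and psi_j the MA(infinity) weights, this gives
  gamma(k) - sum_i phi_i gamma(k-i) = c_k,
  c_k = sigma^2 * sum_{j=k..q} theta_j psi_{j-k}   (c_k = 0 for k > q),
using gamma(-m) = gamma(m).
Pure AR (q = 0): c_0 = sigma^2 = 2, c_k = 0 for k >= 1.
Equations for k = 0 and k = 1 (AR order 1):
  gamma(0) = phi_1 gamma(1) + c_0
  gamma(1) = phi_1 gamma(0) + c_1
Substituting the second into the first: gamma(0) (1 - phi_1^2) = c_0 + phi_1 c_1, so
  gamma(0) = c_0 / (1 - phi_1^2) = 2 / (1 - (-0.564)^2) = 2 / 0.681904 = 2.932964.
  gamma(1) = phi_1 gamma(0) = (-0.564)(2.932964) = -1.654192.
Therefore gamma(1) = -1.6542 (to 4 decimal places).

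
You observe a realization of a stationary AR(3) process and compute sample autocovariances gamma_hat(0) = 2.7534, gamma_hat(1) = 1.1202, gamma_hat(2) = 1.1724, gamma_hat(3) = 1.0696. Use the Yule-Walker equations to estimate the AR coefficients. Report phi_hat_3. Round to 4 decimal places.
\hat\phi_{3} = 0.1890

The Yule-Walker equations for an AR(p) process read, in matrix form,
  Gamma_p phi = r_p,   with   (Gamma_p)_{ij} = gamma(|i - j|),
                       (r_p)_i = gamma(i),   i,j = 1..p.
Substitute the sample gammas (Toeplitz matrix and right-hand side of size 3):
  Gamma_p = [[2.7534, 1.1202, 1.1724], [1.1202, 2.7534, 1.1202], [1.1724, 1.1202, 2.7534]]
  r_p     = [1.1202, 1.1724, 1.0696]
Written out (R1..R3):
  (R1) 2.7534 phi_1 + 1.1202 phi_2 + 1.1724 phi_3 = 1.1202
  (R2) 1.1202 phi_1 + 2.7534 phi_2 + 1.1202 phi_3 = 1.1724
  (R3) 1.1724 phi_1 + 1.1202 phi_2 + 2.7534 phi_3 = 1.0696
Gaussian elimination:
  R2 <- R2 - (1.1202/2.7534) R1 = R2 - (0.406842) R1:  2.297655 phi_2 + 0.643218 phi_3 = 0.716655
  R3 <- R3 - (1.1724/2.7534) R1 = R3 - (0.425801) R1:  0.643218 phi_2 + 2.254191 phi_3 = 0.592618
  R3 <- R3 - (0.643218/2.297655) R2 = R3 - (0.279945) R2:  2.074125 phi_3 = 0.391994
Back-substitution:
  phi_hat_3 = 0.391994 / 2.074125 = 0.188992
  phi_hat_2 = (0.716655 - (0.643218)(0.188992)) / 2.297655 = 0.259
  phi_hat_1 = (1.1202 - (1.1202)(0.259) - (1.1724)(0.188992)) / 2.7534 = 0.220997
So phi_hat = [0.2210, 0.2590, 0.1890].
Therefore phi_hat_3 = 0.1890.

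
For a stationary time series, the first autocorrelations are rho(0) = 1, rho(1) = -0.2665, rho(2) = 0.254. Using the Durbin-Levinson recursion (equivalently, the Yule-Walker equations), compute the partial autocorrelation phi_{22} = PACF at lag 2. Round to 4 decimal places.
\phi_{22} = 0.1970

The PACF at lag k is phi_{kk}, the last component of the solution
to the Yule-Walker system G_k phi = r_k where
  (G_k)_{ij} = rho(|i - j|), (r_k)_i = rho(i), i,j = 1..k.
Equivalently, Durbin-Levinson gives phi_{kk} iteratively:
  phi_{11} = rho(1)
  phi_{kk} = [rho(k) - sum_{j=1..k-1} phi_{k-1,j} rho(k-j)]
            / [1 - sum_{j=1..k-1} phi_{k-1,j} rho(j)],
  phi_{k,j} = phi_{k-1,j} - phi_{kk} phi_{k-1,k-j},  j = 1..k-1.
Step k = 1:
  phi_11 = rho(1) = -0.2665.
Step k = 2:
  phi_22 = [rho(2) - phi_11 rho(1)] / [1 - phi_11 rho(1)] = [0.254 - (-0.2665)(-0.2665)] / [1 - (-0.2665)(-0.2665)]
         = 0.18297775 / 0.92897775 = 0.197.
Therefore phi_{22} = 0.1970.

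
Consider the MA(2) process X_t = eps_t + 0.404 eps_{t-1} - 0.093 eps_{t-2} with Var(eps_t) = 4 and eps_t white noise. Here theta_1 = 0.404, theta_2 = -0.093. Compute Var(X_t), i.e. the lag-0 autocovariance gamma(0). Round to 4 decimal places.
\gamma(0) = 4.6875

For an MA(q) process X_t = eps_t + sum_i theta_i eps_{t-i} with
Var(eps_t) = sigma^2, the variance is
  gamma(0) = sigma^2 * (1 + sum_i theta_i^2).
  sum_i theta_i^2 = (0.404)^2 + (-0.093)^2 = 0.163216 + 0.008649 = 0.171865.
  gamma(0) = 4 * (1 + 0.171865) = 4 * 1.171865 = 4.68746, which rounds to 4.6875.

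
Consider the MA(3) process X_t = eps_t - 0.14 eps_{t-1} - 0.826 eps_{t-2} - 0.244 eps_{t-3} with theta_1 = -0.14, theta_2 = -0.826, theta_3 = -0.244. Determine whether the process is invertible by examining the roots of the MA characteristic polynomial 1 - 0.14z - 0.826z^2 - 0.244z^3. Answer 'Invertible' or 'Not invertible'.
\text{Not invertible}

The MA(q) characteristic polynomial is P(z) = 1 - 0.14z - 0.826z^2 - 0.244z^3.
Invertibility requires all roots to lie outside the unit circle, i.e. |z| > 1 for every root.
Degree 3: look for a simple real root z0 first, then factor out (1 - z/z0) and solve the remaining quadratic.
Testing z0 = -2.5: P(-2.5) = 1 + (-0.14)(-2.5) + (-0.826)(-2.5)^2 + (-0.244)(-2.5)^3
  = 1 + (0.35) + (-5.1625) + (3.8125) = 0.  So z_0 = -2.5 is a root, |z_0| = 2.5.
Divide out the factor (1 + 0.4 z) = (1 - z/z0) (since 1/z0 = -0.4):
  P(z) = (1 + 0.4 z)(1 + (-0.54) z + (-0.61) z^2)
  [check: z-coef -0.54 - (-0.4) = -0.14; z^2-coef -0.61 - (-0.4)(-0.54) = -0.826; z^3-coef -(-0.4)(-0.61) = -0.244.]
Remaining roots from the quadratic factor 1 + (-0.54) z + (-0.61) z^2:
  Set 1 + (-0.54) z + (-0.61) z^2 = 0, i.e. a z^2 + b z + c = 0 with a = -0.61, b = -0.54, c = 1.
  Discriminant D = b^2 - 4ac = (-0.54)^2 - 4*(-0.61)*1 = 0.2916 - (-2.44) = 2.7316.
  D >= 0, so the roots are real: z = (-b +/- sqrt(D)) / (2a) = (0.54 +/- 1.652755) / (-1.22).
    z_1 = (0.54 + 1.652755) / (-1.22) = -1.7973,   |z_1| = 1.7973.
    z_2 = (0.54 - 1.652755) / (-1.22) = 0.9121,   |z_2| = 0.9121.
Moduli of all roots: 2.5000, 1.7973, 0.9121.
All moduli strictly greater than 1? No.
Verdict: Not invertible.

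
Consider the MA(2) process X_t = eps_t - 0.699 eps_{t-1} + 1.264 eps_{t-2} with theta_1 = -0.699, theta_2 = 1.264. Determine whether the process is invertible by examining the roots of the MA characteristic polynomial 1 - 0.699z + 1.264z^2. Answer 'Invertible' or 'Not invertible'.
\text{Not invertible}

The MA(q) characteristic polynomial is P(z) = 1 - 0.699z + 1.264z^2.
Invertibility requires all roots to lie outside the unit circle, i.e. |z| > 1 for every root.
Set 1 + (-0.699) z + (1.264) z^2 = 0, i.e. a z^2 + b z + c = 0 with a = 1.264, b = -0.699, c = 1.
Discriminant D = b^2 - 4ac = (-0.699)^2 - 4*(1.264)*1 = 0.488601 - (5.056) = -4.567399.
D < 0, so the roots are the complex-conjugate pair z = (-b +/- i sqrt(-D)) / (2a) = 0.2765 +/- 0.8454i.
For a conjugate pair |z|^2 = z * conj(z) = (product of roots) = c/a = 1/(1.264) = 0.791139, so |z| = sqrt(0.791139) = 0.8895 for both roots.
Moduli of all roots: 0.8895, 0.8895.
All moduli strictly greater than 1? No.
Verdict: Not invertible.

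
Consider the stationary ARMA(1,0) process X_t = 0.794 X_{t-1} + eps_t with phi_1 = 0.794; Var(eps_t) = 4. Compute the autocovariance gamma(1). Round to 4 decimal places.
\gamma(1) = 8.5939

Multiply the model equation by X_{t-k} and take expectations. With theta_0 = psi_0 = 1 and psi_j the MA(infinity) weights, this gives
  gamma(k) - sum_i phi_i gamma(k-i) = c_k,
  c_k = sigma^2 * sum_{j=k..q} theta_j psi_{j-k}   (c_k = 0 for k > q),
using gamma(-m) = gamma(m).
Pure AR (q = 0): c_0 = sigma^2 = 4, c_k = 0 for k >= 1.
Equations for k = 0 and k = 1 (AR order 1):
  gamma(0) = phi_1 gamma(1) + c_0
  gamma(1) = phi_1 gamma(0) + c_1
Substituting the second into the first: gamma(0) (1 - phi_1^2) = c_0 + phi_1 c_1, so
  gamma(0) = c_0 / (1 - phi_1^2) = 4 / (1 - (0.794)^2) = 4 / 0.369564 = 10.823565.
  gamma(1) = phi_1 gamma(0) = (0.794)(10.823565) = 8.593911.
Therefore gamma(1) = 8.5939 (to 4 decimal places).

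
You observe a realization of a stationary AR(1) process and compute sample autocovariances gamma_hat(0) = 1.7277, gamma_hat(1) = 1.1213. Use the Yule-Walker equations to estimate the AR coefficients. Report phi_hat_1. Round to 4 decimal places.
\hat\phi_{1} = 0.6490

The Yule-Walker equations for an AR(p) process read, in matrix form,
  Gamma_p phi = r_p,   with   (Gamma_p)_{ij} = gamma(|i - j|),
                       (r_p)_i = gamma(i),   i,j = 1..p.
Substitute the sample gammas (Toeplitz matrix and right-hand side of size 1):
  Gamma_p = [[1.7277]]
  r_p     = [1.1213]
With p = 1 this is the single equation gamma(0) phi_1 = gamma(1):
  phi_hat_1 = gamma(1) / gamma(0) = 1.1213 / 1.7277 = 0.6490.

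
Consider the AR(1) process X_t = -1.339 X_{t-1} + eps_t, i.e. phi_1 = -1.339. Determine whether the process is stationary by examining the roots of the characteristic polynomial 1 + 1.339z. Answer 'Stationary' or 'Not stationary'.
\text{Not stationary}

The AR(p) characteristic polynomial is P(z) = 1 + 1.339z.
Stationarity requires all roots to lie outside the unit circle, i.e. |z| > 1 for every root.
This is linear in z: 1 + (1.339) z = 0  =>  z = -1/(1.339) = -0.746826,  |z| = 0.746826.
Moduli of all roots: 0.7468.
All moduli strictly greater than 1? No.
Verdict: Not stationary.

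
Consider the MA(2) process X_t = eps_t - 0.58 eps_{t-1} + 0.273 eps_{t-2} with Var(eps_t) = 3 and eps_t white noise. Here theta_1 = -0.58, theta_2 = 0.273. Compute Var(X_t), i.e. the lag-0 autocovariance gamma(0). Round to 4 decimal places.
\gamma(0) = 4.2328

For an MA(q) process X_t = eps_t + sum_i theta_i eps_{t-i} with
Var(eps_t) = sigma^2, the variance is
  gamma(0) = sigma^2 * (1 + sum_i theta_i^2).
  sum_i theta_i^2 = (-0.58)^2 + (0.273)^2 = 0.3364 + 0.074529 = 0.410929.
  gamma(0) = 3 * (1 + 0.410929) = 3 * 1.410929 = 4.232787, which rounds to 4.2328.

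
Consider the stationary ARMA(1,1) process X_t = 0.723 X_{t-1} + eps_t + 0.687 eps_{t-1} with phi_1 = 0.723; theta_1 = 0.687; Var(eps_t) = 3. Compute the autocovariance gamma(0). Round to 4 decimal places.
\gamma(0) = 15.4967

Multiply the model equation by X_{t-k} and take expectations. With theta_0 = psi_0 = 1 and psi_j the MA(infinity) weights, this gives
  gamma(k) - sum_i phi_i gamma(k-i) = c_k,
  c_k = sigma^2 * sum_{j=k..q} theta_j psi_{j-k}   (c_k = 0 for k > q),
using gamma(-m) = gamma(m).
psi-weights needed (psi_j = theta_j + sum_i phi_i psi_{j-i}):
  psi_1 = theta_1 + phi_1 = 0.687 + (0.723) = 1.41
Right-hand sides:
  c_0 = sigma^2 (1 + theta_1 psi_1) = 3 * (1 + (0.687)(1.41)) = 3 * 1.96867 = 5.90601
  c_1 = sigma^2 theta_1 = 3 * (0.687) = 2.061
  c_2 = 0
Equations for k = 0 and k = 1 (AR order 1):
  gamma(0) = phi_1 gamma(1) + c_0
  gamma(1) = phi_1 gamma(0) + c_1
Substituting the second into the first: gamma(0) (1 - phi_1^2) = c_0 + phi_1 c_1, so
  gamma(0) = (c_0 + phi_1 c_1) / (1 - phi_1^2) = (5.90601 + (0.723)(2.061)) / (1 - (0.723)^2) = 7.396113 / 0.477271 = 15.496674.
Therefore gamma(0) = 15.4967 (to 4 decimal places).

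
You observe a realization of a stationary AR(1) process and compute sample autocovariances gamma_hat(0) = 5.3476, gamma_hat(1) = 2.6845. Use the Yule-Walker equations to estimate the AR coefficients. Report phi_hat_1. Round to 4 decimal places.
\hat\phi_{1} = 0.5020

The Yule-Walker equations for an AR(p) process read, in matrix form,
  Gamma_p phi = r_p,   with   (Gamma_p)_{ij} = gamma(|i - j|),
                       (r_p)_i = gamma(i),   i,j = 1..p.
Substitute the sample gammas (Toeplitz matrix and right-hand side of size 1):
  Gamma_p = [[5.3476]]
  r_p     = [2.6845]
With p = 1 this is the single equation gamma(0) phi_1 = gamma(1):
  phi_hat_1 = gamma(1) / gamma(0) = 2.6845 / 5.3476 = 0.5020.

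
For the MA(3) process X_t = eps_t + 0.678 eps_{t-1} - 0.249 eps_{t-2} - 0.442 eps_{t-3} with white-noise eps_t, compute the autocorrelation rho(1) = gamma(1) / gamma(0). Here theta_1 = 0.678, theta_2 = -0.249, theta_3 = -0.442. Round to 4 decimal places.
\rho(1) = 0.3606

For an MA(q) process with theta_0 = 1, the autocovariance is
  gamma(k) = sigma^2 * sum_{i=0..q-k} theta_i * theta_{i+k},
and rho(k) = gamma(k) / gamma(0). Sigma^2 cancels.
  numerator   = (1)*(0.678) + (0.678)*(-0.249) + (-0.249)*(-0.442) = 0.619236.
  denominator = (1)^2 + (0.678)^2 + (-0.249)^2 + (-0.442)^2 = 1.717049.
  rho(1) = 0.619236 / 1.717049 = 0.3606.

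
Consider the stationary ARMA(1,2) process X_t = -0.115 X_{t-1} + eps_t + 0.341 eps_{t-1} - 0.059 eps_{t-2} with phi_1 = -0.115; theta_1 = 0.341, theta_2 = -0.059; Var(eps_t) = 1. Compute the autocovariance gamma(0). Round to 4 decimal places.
\gamma(0) = 1.0584

Multiply the model equation by X_{t-k} and take expectations. With theta_0 = psi_0 = 1 and psi_j the MA(infinity) weights, this gives
  gamma(k) - sum_i phi_i gamma(k-i) = c_k,
  c_k = sigma^2 * sum_{j=k..q} theta_j psi_{j-k}   (c_k = 0 for k > q),
using gamma(-m) = gamma(m).
psi-weights needed (psi_j = theta_j + sum_i phi_i psi_{j-i}):
  psi_1 = theta_1 + phi_1 = 0.341 + (-0.115) = 0.226
  psi_2 = theta_2 + phi_1 psi_1 = -0.059 + (-0.115)(0.226) = -0.08499
Right-hand sides:
  c_0 = sigma^2 (1 + theta_1 psi_1 + theta_2 psi_2) = 1 * (1 + (0.341)(0.226) + (-0.059)(-0.08499)) = 1 * 1.08208 = 1.08208
  c_1 = sigma^2 (theta_1 + theta_2 psi_1) = 1 * (0.341 + (-0.059)(0.226)) = 0.327666
  c_2 = sigma^2 theta_2 = 1 * (-0.059) = -0.059
Equations for k = 0 and k = 1 (AR order 1):
  gamma(0) = phi_1 gamma(1) + c_0
  gamma(1) = phi_1 gamma(0) + c_1
Substituting the second into the first: gamma(0) (1 - phi_1^2) = c_0 + phi_1 c_1, so
  gamma(0) = (c_0 + phi_1 c_1) / (1 - phi_1^2) = (1.08208 + (-0.115)(0.327666)) / (1 - (-0.115)^2) = 1.044399 / 0.986775 = 1.058396.
Therefore gamma(0) = 1.0584 (to 4 decimal places).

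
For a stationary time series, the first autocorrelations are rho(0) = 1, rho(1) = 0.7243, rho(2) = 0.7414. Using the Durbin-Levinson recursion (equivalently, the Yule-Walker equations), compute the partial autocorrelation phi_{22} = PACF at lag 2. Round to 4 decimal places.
\phi_{22} = 0.4560

The PACF at lag k is phi_{kk}, the last component of the solution
to the Yule-Walker system G_k phi = r_k where
  (G_k)_{ij} = rho(|i - j|), (r_k)_i = rho(i), i,j = 1..k.
Equivalently, Durbin-Levinson gives phi_{kk} iteratively:
  phi_{11} = rho(1)
  phi_{kk} = [rho(k) - sum_{j=1..k-1} phi_{k-1,j} rho(k-j)]
            / [1 - sum_{j=1..k-1} phi_{k-1,j} rho(j)],
  phi_{k,j} = phi_{k-1,j} - phi_{kk} phi_{k-1,k-j},  j = 1..k-1.
Step k = 1:
  phi_11 = rho(1) = 0.7243.
Step k = 2:
  phi_22 = [rho(2) - phi_11 rho(1)] / [1 - phi_11 rho(1)] = [0.7414 - (0.7243)(0.7243)] / [1 - (0.7243)(0.7243)]
         = 0.21678951 / 0.47538951 = 0.456.
Therefore phi_{22} = 0.4560.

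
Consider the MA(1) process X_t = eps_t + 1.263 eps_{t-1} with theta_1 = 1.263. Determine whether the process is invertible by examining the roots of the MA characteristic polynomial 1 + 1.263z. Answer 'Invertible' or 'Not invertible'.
\text{Not invertible}

The MA(q) characteristic polynomial is P(z) = 1 + 1.263z.
Invertibility requires all roots to lie outside the unit circle, i.e. |z| > 1 for every root.
This is linear in z: 1 + (1.263) z = 0  =>  z = -1/(1.263) = -0.791766,  |z| = 0.791766.
Moduli of all roots: 0.7918.
All moduli strictly greater than 1? No.
Verdict: Not invertible.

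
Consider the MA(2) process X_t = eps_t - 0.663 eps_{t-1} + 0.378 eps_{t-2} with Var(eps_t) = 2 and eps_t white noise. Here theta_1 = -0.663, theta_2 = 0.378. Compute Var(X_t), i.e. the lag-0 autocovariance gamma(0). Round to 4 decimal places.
\gamma(0) = 3.1649

For an MA(q) process X_t = eps_t + sum_i theta_i eps_{t-i} with
Var(eps_t) = sigma^2, the variance is
  gamma(0) = sigma^2 * (1 + sum_i theta_i^2).
  sum_i theta_i^2 = (-0.663)^2 + (0.378)^2 = 0.439569 + 0.142884 = 0.582453.
  gamma(0) = 2 * (1 + 0.582453) = 2 * 1.582453 = 3.164906, which rounds to 3.1649.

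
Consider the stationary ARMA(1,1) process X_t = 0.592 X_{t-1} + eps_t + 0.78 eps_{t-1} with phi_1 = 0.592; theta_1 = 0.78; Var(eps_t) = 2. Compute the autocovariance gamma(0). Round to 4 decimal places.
\gamma(0) = 7.7961

Multiply the model equation by X_{t-k} and take expectations. With theta_0 = psi_0 = 1 and psi_j the MA(infinity) weights, this gives
  gamma(k) - sum_i phi_i gamma(k-i) = c_k,
  c_k = sigma^2 * sum_{j=k..q} theta_j psi_{j-k}   (c_k = 0 for k > q),
using gamma(-m) = gamma(m).
psi-weights needed (psi_j = theta_j + sum_i phi_i psi_{j-i}):
  psi_1 = theta_1 + phi_1 = 0.78 + (0.592) = 1.372
Right-hand sides:
  c_0 = sigma^2 (1 + theta_1 psi_1) = 2 * (1 + (0.78)(1.372)) = 2 * 2.07016 = 4.14032
  c_1 = sigma^2 theta_1 = 2 * (0.78) = 1.56
  c_2 = 0
Equations for k = 0 and k = 1 (AR order 1):
  gamma(0) = phi_1 gamma(1) + c_0
  gamma(1) = phi_1 gamma(0) + c_1
Substituting the second into the first: gamma(0) (1 - phi_1^2) = c_0 + phi_1 c_1, so
  gamma(0) = (c_0 + phi_1 c_1) / (1 - phi_1^2) = (4.14032 + (0.592)(1.56)) / (1 - (0.592)^2) = 5.06384 / 0.649536 = 7.796088.
Therefore gamma(0) = 7.7961 (to 4 decimal places).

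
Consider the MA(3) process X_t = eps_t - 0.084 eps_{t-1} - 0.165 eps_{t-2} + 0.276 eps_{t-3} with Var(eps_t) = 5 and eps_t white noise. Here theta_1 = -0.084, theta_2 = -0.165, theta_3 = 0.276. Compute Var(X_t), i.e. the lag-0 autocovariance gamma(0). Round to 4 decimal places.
\gamma(0) = 5.5523

For an MA(q) process X_t = eps_t + sum_i theta_i eps_{t-i} with
Var(eps_t) = sigma^2, the variance is
  gamma(0) = sigma^2 * (1 + sum_i theta_i^2).
  sum_i theta_i^2 = (-0.084)^2 + (-0.165)^2 + (0.276)^2 = 0.007056 + 0.027225 + 0.076176 = 0.110457.
  gamma(0) = 5 * (1 + 0.110457) = 5 * 1.110457 = 5.552285, which rounds to 5.5523.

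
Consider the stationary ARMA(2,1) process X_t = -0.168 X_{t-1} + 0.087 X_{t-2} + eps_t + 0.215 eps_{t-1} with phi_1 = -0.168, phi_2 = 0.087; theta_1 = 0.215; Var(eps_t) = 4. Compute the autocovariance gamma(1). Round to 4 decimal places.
\gamma(1) = 0.1996

Multiply the model equation by X_{t-k} and take expectations. With theta_0 = psi_0 = 1 and psi_j the MA(infinity) weights, this gives
  gamma(k) - sum_i phi_i gamma(k-i) = c_k,
  c_k = sigma^2 * sum_{j=k..q} theta_j psi_{j-k}   (c_k = 0 for k > q),
using gamma(-m) = gamma(m).
psi-weights needed (psi_j = theta_j + sum_i phi_i psi_{j-i}):
  psi_1 = theta_1 + phi_1 = 0.215 + (-0.168) = 0.047
Right-hand sides:
  c_0 = sigma^2 (1 + theta_1 psi_1) = 4 * (1 + (0.215)(0.047)) = 4 * 1.010105 = 4.04042
  c_1 = sigma^2 theta_1 = 4 * (0.215) = 0.86
  c_2 = 0
Equations for k = 0, 1, 2 (AR order 2, c_2 = 0):
  (E0) gamma(0) = phi_1 gamma(1) + phi_2 gamma(2) + c_0
  (E1) gamma(1) = phi_1 gamma(0) + phi_2 gamma(1) + c_1
  (E2) gamma(2) = phi_1 gamma(1) + phi_2 gamma(0)
From (E1): gamma(1) = A gamma(0) + B with
  A = phi_1 / (1 - phi_2) = -0.168 / 0.913 = -0.184009,   B = c_1 / (1 - phi_2) = 0.86 / 0.913 = 0.94195.
Insert (E2) into (E0): gamma(0) (1 - phi_2^2) = phi_1 (1 + phi_2) gamma(1) + c_0.
  phi_1 (1 + phi_2) = (-0.168)(1.087) = -0.182616,   1 - phi_2^2 = 0.992431.
Replace gamma(1) by A gamma(0) + B and collect gamma(0):
  gamma(0) [0.992431 - (-0.182616)(-0.184009)] = (-0.182616)(0.94195) + 4.04042
  gamma(0) * 0.958828 = 3.868405
  gamma(0) = 3.868405 / 0.958828 = 4.034514.
  gamma(1) = A gamma(0) + B = (-0.184009)(4.034514) + (0.94195) = 0.199564.
Therefore gamma(1) = 0.1996 (to 4 decimal places).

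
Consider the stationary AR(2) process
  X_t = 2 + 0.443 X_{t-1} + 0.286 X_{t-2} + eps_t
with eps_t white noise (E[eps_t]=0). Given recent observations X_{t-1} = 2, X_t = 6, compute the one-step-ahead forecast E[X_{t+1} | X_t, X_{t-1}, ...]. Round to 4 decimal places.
E[X_{t+1} \mid \mathcal F_t] = 5.2300

For an AR(p) model X_t = c + sum_i phi_i X_{t-i} + eps_t, the
one-step-ahead conditional mean is
  E[X_{t+1} | X_t, ...] = c + sum_i phi_i X_{t+1-i}.
Substitute known values:
  E[X_{t+1} | ...] = 2 + (0.443) * (6) + (0.286) * (2)
                   = 5.2300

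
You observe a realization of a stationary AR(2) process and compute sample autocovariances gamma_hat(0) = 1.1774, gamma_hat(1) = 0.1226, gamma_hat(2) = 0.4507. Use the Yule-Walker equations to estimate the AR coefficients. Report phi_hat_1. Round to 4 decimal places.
\hat\phi_{1} = 0.0650

The Yule-Walker equations for an AR(p) process read, in matrix form,
  Gamma_p phi = r_p,   with   (Gamma_p)_{ij} = gamma(|i - j|),
                       (r_p)_i = gamma(i),   i,j = 1..p.
Substitute the sample gammas (Toeplitz matrix and right-hand side of size 2):
  Gamma_p = [[1.1774, 0.1226], [0.1226, 1.1774]]
  r_p     = [0.1226, 0.4507]
Written out:
  1.1774 phi_1 + 0.1226 phi_2 = 0.1226
  0.1226 phi_1 + 1.1774 phi_2 = 0.4507
Solve by Cramer's rule:
  det = gamma(0)^2 - gamma(1)^2 = (1.1774)^2 - (0.1226)^2 = 1.38627076 - 0.01503076 = 1.37124
  phi_hat_1 = [gamma(1) gamma(0) - gamma(1) gamma(2)] / det = [(0.1226)(1.1774) - (0.1226)(0.4507)] / 1.37124 = 0.08909342 / 1.37124 = 0.065
  phi_hat_2 = [gamma(0) gamma(2) - gamma(1)^2] / det = [(1.1774)(0.4507) - (0.1226)^2] / 1.37124 = 0.51562342 / 1.37124 = 0.376
So phi_hat = [0.0650, 0.3760].
Therefore phi_hat_1 = 0.0650.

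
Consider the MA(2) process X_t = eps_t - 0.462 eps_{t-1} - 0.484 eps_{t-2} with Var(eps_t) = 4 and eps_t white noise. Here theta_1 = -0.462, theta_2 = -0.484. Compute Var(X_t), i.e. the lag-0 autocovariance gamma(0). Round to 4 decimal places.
\gamma(0) = 5.7908

For an MA(q) process X_t = eps_t + sum_i theta_i eps_{t-i} with
Var(eps_t) = sigma^2, the variance is
  gamma(0) = sigma^2 * (1 + sum_i theta_i^2).
  sum_i theta_i^2 = (-0.462)^2 + (-0.484)^2 = 0.213444 + 0.234256 = 0.4477.
  gamma(0) = 4 * (1 + 0.4477) = 4 * 1.4477 = 5.7908.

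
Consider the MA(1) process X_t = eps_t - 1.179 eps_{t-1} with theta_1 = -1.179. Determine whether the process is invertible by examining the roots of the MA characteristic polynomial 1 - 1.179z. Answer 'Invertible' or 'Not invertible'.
\text{Not invertible}

The MA(q) characteristic polynomial is P(z) = 1 - 1.179z.
Invertibility requires all roots to lie outside the unit circle, i.e. |z| > 1 for every root.
This is linear in z: 1 + (-1.179) z = 0  =>  z = -1/(-1.179) = 0.848176,  |z| = 0.848176.
Moduli of all roots: 0.8482.
All moduli strictly greater than 1? No.
Verdict: Not invertible.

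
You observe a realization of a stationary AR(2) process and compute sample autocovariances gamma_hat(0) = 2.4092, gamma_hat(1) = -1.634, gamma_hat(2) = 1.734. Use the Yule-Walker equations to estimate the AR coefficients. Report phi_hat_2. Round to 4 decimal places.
\hat\phi_{2} = 0.4810

The Yule-Walker equations for an AR(p) process read, in matrix form,
  Gamma_p phi = r_p,   with   (Gamma_p)_{ij} = gamma(|i - j|),
                       (r_p)_i = gamma(i),   i,j = 1..p.
Substitute the sample gammas (Toeplitz matrix and right-hand side of size 2):
  Gamma_p = [[2.4092, -1.634], [-1.634, 2.4092]]
  r_p     = [-1.634, 1.734]
Written out:
  2.4092 phi_1 - 1.634 phi_2 = -1.634
  -1.634 phi_1 + 2.4092 phi_2 = 1.734
Solve by Cramer's rule:
  det = gamma(0)^2 - gamma(1)^2 = (2.4092)^2 - (-1.634)^2 = 5.80424464 - 2.669956 = 3.13428864
  phi_hat_1 = [gamma(1) gamma(0) - gamma(1) gamma(2)] / det = [(-1.634)(2.4092) - (-1.634)(1.734)] / 3.13428864 = -1.1032768 / 3.13428864 = -0.352
  phi_hat_2 = [gamma(0) gamma(2) - gamma(1)^2] / det = [(2.4092)(1.734) - (-1.634)^2] / 3.13428864 = 1.5075968 / 3.13428864 = 0.481
So phi_hat = [-0.3520, 0.4810].
Therefore phi_hat_2 = 0.4810.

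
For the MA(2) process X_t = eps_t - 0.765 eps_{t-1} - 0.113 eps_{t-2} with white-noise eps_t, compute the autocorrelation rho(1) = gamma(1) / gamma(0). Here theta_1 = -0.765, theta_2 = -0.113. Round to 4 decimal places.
\rho(1) = -0.4246

For an MA(q) process with theta_0 = 1, the autocovariance is
  gamma(k) = sigma^2 * sum_{i=0..q-k} theta_i * theta_{i+k},
and rho(k) = gamma(k) / gamma(0). Sigma^2 cancels.
  numerator   = (1)*(-0.765) + (-0.765)*(-0.113) = -0.678555.
  denominator = (1)^2 + (-0.765)^2 + (-0.113)^2 = 1.597994.
  rho(1) = -0.678555 / 1.597994 = -0.4246.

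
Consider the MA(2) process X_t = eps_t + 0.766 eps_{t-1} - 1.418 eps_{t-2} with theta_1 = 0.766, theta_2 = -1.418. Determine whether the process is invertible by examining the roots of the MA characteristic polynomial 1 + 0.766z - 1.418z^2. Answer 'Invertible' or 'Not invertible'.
\text{Not invertible}

The MA(q) characteristic polynomial is P(z) = 1 + 0.766z - 1.418z^2.
Invertibility requires all roots to lie outside the unit circle, i.e. |z| > 1 for every root.
Set 1 + (0.766) z + (-1.418) z^2 = 0, i.e. a z^2 + b z + c = 0 with a = -1.418, b = 0.766, c = 1.
Discriminant D = b^2 - 4ac = (0.766)^2 - 4*(-1.418)*1 = 0.586756 - (-5.672) = 6.258756.
D >= 0, so the roots are real: z = (-b +/- sqrt(D)) / (2a) = (-0.766 +/- 2.501751) / (-2.836).
  z_1 = (-0.766 + 2.501751) / (-2.836) = -0.612,   |z_1| = 0.612.
  z_2 = (-0.766 - 2.501751) / (-2.836) = 1.1522,   |z_2| = 1.1522.
Moduli of all roots: 0.6120, 1.1522.
All moduli strictly greater than 1? No.
Verdict: Not invertible.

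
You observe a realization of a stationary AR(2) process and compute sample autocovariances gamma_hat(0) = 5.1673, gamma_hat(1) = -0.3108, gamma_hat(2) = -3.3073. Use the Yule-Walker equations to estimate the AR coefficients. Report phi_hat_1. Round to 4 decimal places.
\hat\phi_{1} = -0.0990

The Yule-Walker equations for an AR(p) process read, in matrix form,
  Gamma_p phi = r_p,   with   (Gamma_p)_{ij} = gamma(|i - j|),
                       (r_p)_i = gamma(i),   i,j = 1..p.
Substitute the sample gammas (Toeplitz matrix and right-hand side of size 2):
  Gamma_p = [[5.1673, -0.3108], [-0.3108, 5.1673]]
  r_p     = [-0.3108, -3.3073]
Written out:
  5.1673 phi_1 - 0.3108 phi_2 = -0.3108
  -0.3108 phi_1 + 5.1673 phi_2 = -3.3073
Solve by Cramer's rule:
  det = gamma(0)^2 - gamma(1)^2 = (5.1673)^2 - (-0.3108)^2 = 26.70098929 - 0.09659664 = 26.60439265
  phi_hat_1 = [gamma(1) gamma(0) - gamma(1) gamma(2)] / det = [(-0.3108)(5.1673) - (-0.3108)(-3.3073)] / 26.60439265 = -2.63390568 / 26.60439265 = -0.099
  phi_hat_2 = [gamma(0) gamma(2) - gamma(1)^2] / det = [(5.1673)(-3.3073) - (-0.3108)^2] / 26.60439265 = -17.18640793 / 26.60439265 = -0.646
So phi_hat = [-0.0990, -0.6460].
Therefore phi_hat_1 = -0.0990.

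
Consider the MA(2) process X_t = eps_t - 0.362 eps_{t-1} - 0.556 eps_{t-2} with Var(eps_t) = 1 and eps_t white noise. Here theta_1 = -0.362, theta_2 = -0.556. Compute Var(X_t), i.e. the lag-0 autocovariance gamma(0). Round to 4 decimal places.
\gamma(0) = 1.4402

For an MA(q) process X_t = eps_t + sum_i theta_i eps_{t-i} with
Var(eps_t) = sigma^2, the variance is
  gamma(0) = sigma^2 * (1 + sum_i theta_i^2).
  sum_i theta_i^2 = (-0.362)^2 + (-0.556)^2 = 0.131044 + 0.309136 = 0.44018.
  gamma(0) = 1 * (1 + 0.44018) = 1 * 1.44018 = 1.44018, which rounds to 1.4402.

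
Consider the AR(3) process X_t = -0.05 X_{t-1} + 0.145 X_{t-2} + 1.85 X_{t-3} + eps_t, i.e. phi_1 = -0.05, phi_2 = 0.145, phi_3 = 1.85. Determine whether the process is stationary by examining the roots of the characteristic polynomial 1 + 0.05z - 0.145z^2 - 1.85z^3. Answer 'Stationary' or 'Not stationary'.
\text{Not stationary}

The AR(p) characteristic polynomial is P(z) = 1 + 0.05z - 0.145z^2 - 1.85z^3.
Stationarity requires all roots to lie outside the unit circle, i.e. |z| > 1 for every root.
Degree 3: look for a simple real root z0 first, then factor out (1 - z/z0) and solve the remaining quadratic.
Testing z0 = 0.8: P(0.8) = 1 + (0.05)(0.8) + (-0.145)(0.8)^2 + (-1.85)(0.8)^3
  = 1 + (0.04) + (-0.0928) + (-0.9472) = 0.  So z_0 = 0.8 is a root, |z_0| = 0.8.
Divide out the factor (1 - 1.25 z) = (1 - z/z0) (since 1/z0 = 1.25):
  P(z) = (1 - 1.25 z)(1 + (1.3) z + (1.48) z^2)
  [check: z-coef 1.3 - (1.25) = 0.05; z^2-coef 1.48 - (1.25)(1.3) = -0.145; z^3-coef -(1.25)(1.48) = -1.85.]
Remaining roots from the quadratic factor 1 + (1.3) z + (1.48) z^2:
  Set 1 + (1.3) z + (1.48) z^2 = 0, i.e. a z^2 + b z + c = 0 with a = 1.48, b = 1.3, c = 1.
  Discriminant D = b^2 - 4ac = (1.3)^2 - 4*(1.48)*1 = 1.69 - (5.92) = -4.23.
  D < 0, so the roots are the complex-conjugate pair z = (-b +/- i sqrt(-D)) / (2a) = -0.4392 +/- 0.6948i.
  For a conjugate pair |z|^2 = z * conj(z) = (product of roots) = c/a = 1/(1.48) = 0.675676, so |z| = sqrt(0.675676) = 0.822 for both roots.
Moduli of all roots: 0.8000, 0.8220, 0.8220.
All moduli strictly greater than 1? No.
Verdict: Not stationary.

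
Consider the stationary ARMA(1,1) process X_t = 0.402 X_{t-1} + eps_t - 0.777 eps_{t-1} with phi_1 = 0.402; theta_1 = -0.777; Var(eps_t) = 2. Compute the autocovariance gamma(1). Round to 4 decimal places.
\gamma(1) = -0.6151

Multiply the model equation by X_{t-k} and take expectations. With theta_0 = psi_0 = 1 and psi_j the MA(infinity) weights, this gives
  gamma(k) - sum_i phi_i gamma(k-i) = c_k,
  c_k = sigma^2 * sum_{j=k..q} theta_j psi_{j-k}   (c_k = 0 for k > q),
using gamma(-m) = gamma(m).
psi-weights needed (psi_j = theta_j + sum_i phi_i psi_{j-i}):
  psi_1 = theta_1 + phi_1 = -0.777 + (0.402) = -0.375
Right-hand sides:
  c_0 = sigma^2 (1 + theta_1 psi_1) = 2 * (1 + (-0.777)(-0.375)) = 2 * 1.291375 = 2.58275
  c_1 = sigma^2 theta_1 = 2 * (-0.777) = -1.554
  c_2 = 0
Equations for k = 0 and k = 1 (AR order 1):
  gamma(0) = phi_1 gamma(1) + c_0
  gamma(1) = phi_1 gamma(0) + c_1
Substituting the second into the first: gamma(0) (1 - phi_1^2) = c_0 + phi_1 c_1, so
  gamma(0) = (c_0 + phi_1 c_1) / (1 - phi_1^2) = (2.58275 + (0.402)(-1.554)) / (1 - (0.402)^2) = 1.958042 / 0.838396 = 2.335462.
  gamma(1) = phi_1 gamma(0) + c_1 = (0.402)(2.335462) + (-1.554) = -0.615144.
Therefore gamma(1) = -0.6151 (to 4 decimal places).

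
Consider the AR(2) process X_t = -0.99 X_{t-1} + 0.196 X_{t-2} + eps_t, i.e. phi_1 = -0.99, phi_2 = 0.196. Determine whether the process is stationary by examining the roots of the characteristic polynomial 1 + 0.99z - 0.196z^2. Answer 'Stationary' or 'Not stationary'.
\text{Not stationary}

The AR(p) characteristic polynomial is P(z) = 1 + 0.99z - 0.196z^2.
Stationarity requires all roots to lie outside the unit circle, i.e. |z| > 1 for every root.
Set 1 + (0.99) z + (-0.196) z^2 = 0, i.e. a z^2 + b z + c = 0 with a = -0.196, b = 0.99, c = 1.
Discriminant D = b^2 - 4ac = (0.99)^2 - 4*(-0.196)*1 = 0.9801 - (-0.784) = 1.7641.
D >= 0, so the roots are real: z = (-b +/- sqrt(D)) / (2a) = (-0.99 +/- 1.328194) / (-0.392).
  z_1 = (-0.99 + 1.328194) / (-0.392) = -0.8627,   |z_1| = 0.8627.
  z_2 = (-0.99 - 1.328194) / (-0.392) = 5.9138,   |z_2| = 5.9138.
Moduli of all roots: 0.8627, 5.9138.
All moduli strictly greater than 1? No.
Verdict: Not stationary.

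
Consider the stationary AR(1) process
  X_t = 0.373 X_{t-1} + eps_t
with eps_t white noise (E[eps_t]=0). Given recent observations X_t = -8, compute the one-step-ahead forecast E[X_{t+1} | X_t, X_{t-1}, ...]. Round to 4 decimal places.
E[X_{t+1} \mid \mathcal F_t] = -2.9840

For an AR(p) model X_t = c + sum_i phi_i X_{t-i} + eps_t, the
one-step-ahead conditional mean is
  E[X_{t+1} | X_t, ...] = c + sum_i phi_i X_{t+1-i}.
Substitute known values:
  E[X_{t+1} | ...] = (0.373) * (-8)
                   = -2.9840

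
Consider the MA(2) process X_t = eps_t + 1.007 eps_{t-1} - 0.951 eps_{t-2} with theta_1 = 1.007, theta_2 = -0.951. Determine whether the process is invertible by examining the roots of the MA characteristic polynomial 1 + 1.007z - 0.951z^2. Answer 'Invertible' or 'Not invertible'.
\text{Not invertible}

The MA(q) characteristic polynomial is P(z) = 1 + 1.007z - 0.951z^2.
Invertibility requires all roots to lie outside the unit circle, i.e. |z| > 1 for every root.
Set 1 + (1.007) z + (-0.951) z^2 = 0, i.e. a z^2 + b z + c = 0 with a = -0.951, b = 1.007, c = 1.
Discriminant D = b^2 - 4ac = (1.007)^2 - 4*(-0.951)*1 = 1.014049 - (-3.804) = 4.818049.
D >= 0, so the roots are real: z = (-b +/- sqrt(D)) / (2a) = (-1.007 +/- 2.195005) / (-1.902).
  z_1 = (-1.007 + 2.195005) / (-1.902) = -0.6246,   |z_1| = 0.6246.
  z_2 = (-1.007 - 2.195005) / (-1.902) = 1.6835,   |z_2| = 1.6835.
Moduli of all roots: 0.6246, 1.6835.
All moduli strictly greater than 1? No.
Verdict: Not invertible.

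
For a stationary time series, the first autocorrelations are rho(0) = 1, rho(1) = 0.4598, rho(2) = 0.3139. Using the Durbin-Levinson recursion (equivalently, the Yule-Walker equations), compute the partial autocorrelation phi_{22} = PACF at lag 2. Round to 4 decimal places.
\phi_{22} = 0.1300

The PACF at lag k is phi_{kk}, the last component of the solution
to the Yule-Walker system G_k phi = r_k where
  (G_k)_{ij} = rho(|i - j|), (r_k)_i = rho(i), i,j = 1..k.
Equivalently, Durbin-Levinson gives phi_{kk} iteratively:
  phi_{11} = rho(1)
  phi_{kk} = [rho(k) - sum_{j=1..k-1} phi_{k-1,j} rho(k-j)]
            / [1 - sum_{j=1..k-1} phi_{k-1,j} rho(j)],
  phi_{k,j} = phi_{k-1,j} - phi_{kk} phi_{k-1,k-j},  j = 1..k-1.
Step k = 1:
  phi_11 = rho(1) = 0.4598.
Step k = 2:
  phi_22 = [rho(2) - phi_11 rho(1)] / [1 - phi_11 rho(1)] = [0.3139 - (0.4598)(0.4598)] / [1 - (0.4598)(0.4598)]
         = 0.10248396 / 0.78858396 = 0.13.
Therefore phi_{22} = 0.1300.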